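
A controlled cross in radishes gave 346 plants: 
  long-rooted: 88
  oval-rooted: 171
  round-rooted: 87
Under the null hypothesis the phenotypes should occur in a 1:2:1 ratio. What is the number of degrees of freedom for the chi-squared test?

A goodness-of-fit test with 3 phenotype classes has df = 3 − 1 = 2.

2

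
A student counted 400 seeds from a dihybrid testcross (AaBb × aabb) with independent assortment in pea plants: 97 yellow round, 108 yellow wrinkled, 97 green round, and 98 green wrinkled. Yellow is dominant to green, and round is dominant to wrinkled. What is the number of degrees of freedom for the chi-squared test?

A dihybrid testcross with independent assortment gives a 1:1:1:1 ratio.
A goodness-of-fit test with 4 phenotype classes has df = 4 − 1 = 3.

3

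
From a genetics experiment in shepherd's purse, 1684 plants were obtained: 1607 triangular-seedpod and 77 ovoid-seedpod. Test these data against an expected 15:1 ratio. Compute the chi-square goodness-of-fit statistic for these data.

The 15:1 ratio has 16 parts, so with N = 1684 the expected counts are:
  triangular-seedpod: 1684 × 15/16 = 1578.75
  ovoid-seedpod: 1684 × 1/16 = 105.25
χ² = Σ (O − E)² / E
  triangular-seedpod: (1607 − 1578.75)² / 1578.75 = 0.5055
  ovoid-seedpod: (77 − 105.25)² / 105.25 = 7.5825
χ² = 0.5055 + 7.5825 = 8.088

8.088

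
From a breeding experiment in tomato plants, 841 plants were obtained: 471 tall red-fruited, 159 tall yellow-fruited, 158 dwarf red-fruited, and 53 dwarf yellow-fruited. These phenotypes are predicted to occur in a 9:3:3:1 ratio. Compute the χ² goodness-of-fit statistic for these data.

0.024

Total ratio parts = 16. Expected numbers out of 841:
  tall red-fruited: 841 × 9/16 = 473.0625
  tall yellow-fruited: 841 × 3/16 = 157.6875
  dwarf red-fruited: 841 × 3/16 = 157.6875
  dwarf yellow-fruited: 841 × 1/16 = 52.5625
χ² = Σ (O − E)² / E
  tall red-fruited: (471 − 473.0625)² / 473.0625 = 0.0090
  tall yellow-fruited: (159 − 157.6875)² / 157.6875 = 0.0109
  dwarf red-fruited: (158 − 157.6875)² / 157.6875 = 0.0006
  dwarf yellow-fruited: (53 − 52.5625)² / 52.5625 = 0.0036
χ² = 0.0090 + 0.0109 + 0.0006 + 0.0036 = 0.0241 ≈ 0.024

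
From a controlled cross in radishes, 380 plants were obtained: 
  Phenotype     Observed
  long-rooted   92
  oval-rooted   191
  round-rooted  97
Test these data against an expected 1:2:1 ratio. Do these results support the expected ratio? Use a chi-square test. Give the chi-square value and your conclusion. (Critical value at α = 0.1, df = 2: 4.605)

Total ratio parts = 4. Expected numbers out of 380:
  long-rooted: 380 × 1/4 = 95
  oval-rooted: 380 × 2/4 = 190
  round-rooted: 380 × 1/4 = 95
χ² = Σ (O − E)² / E
  long-rooted: (92 − 95)² / 95 = 0.0947
  oval-rooted: (191 − 190)² / 190 = 0.0053
  round-rooted: (97 − 95)² / 95 = 0.0421
χ² = 0.0947 + 0.0053 + 0.0421 = 0.1421 ≈ 0.142
Degrees of freedom = 3 − 1 = 2; critical value at α = 0.1 is 4.605.
Since 0.142 < 4.605, we fail to reject the null hypothesis — the data are consistent with the 1:2:1 ratio.

0.142; consistent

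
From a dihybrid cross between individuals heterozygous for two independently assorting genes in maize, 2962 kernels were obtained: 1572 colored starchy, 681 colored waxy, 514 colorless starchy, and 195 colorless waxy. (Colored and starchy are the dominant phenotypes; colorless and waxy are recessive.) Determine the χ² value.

37.343

A dihybrid F₂ with independent assortment and complete dominance at both loci gives a 9:3:3:1 phenotypic ratio.
Total ratio parts = 16. Expected numbers out of 2962:
  colored starchy: 2962 × 9/16 = 1666.125
  colored waxy: 2962 × 3/16 = 555.375
  colorless starchy: 2962 × 3/16 = 555.375
  colorless waxy: 2962 × 1/16 = 185.125
χ² = Σ (O − E)² / E
  colored starchy: (1572 − 1666.125)² / 1666.125 = 5.3174
  colored waxy: (681 − 555.375)² / 555.375 = 28.4162
  colorless starchy: (514 − 555.375)² / 555.375 = 3.0824
  colorless waxy: (195 − 185.125)² / 185.125 = 0.5268
χ² = 5.3174 + 28.4162 + 3.0824 + 0.5268 = 37.3428 ≈ 37.343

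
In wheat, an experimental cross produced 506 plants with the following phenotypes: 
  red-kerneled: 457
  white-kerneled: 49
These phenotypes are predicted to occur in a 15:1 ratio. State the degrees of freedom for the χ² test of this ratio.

A goodness-of-fit test with 2 phenotype classes has df = 2 − 1 = 1.

1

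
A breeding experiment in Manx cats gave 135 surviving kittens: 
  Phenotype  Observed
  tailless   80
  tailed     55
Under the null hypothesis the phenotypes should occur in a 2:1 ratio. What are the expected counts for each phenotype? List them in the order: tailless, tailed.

90, 45

Under the 2:1 hypothesis (Σ ratio = 3, N = 135):
  tailless: 135 × 2/3 = 90
  tailed: 135 × 1/3 = 45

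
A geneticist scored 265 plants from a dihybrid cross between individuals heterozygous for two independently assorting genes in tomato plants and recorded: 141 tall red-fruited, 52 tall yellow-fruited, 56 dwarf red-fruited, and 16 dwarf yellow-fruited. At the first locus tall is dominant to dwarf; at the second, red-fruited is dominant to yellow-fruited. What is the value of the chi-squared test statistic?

1.365

A dihybrid F₂ with independent assortment and complete dominance at both loci gives a 9:3:3:1 phenotypic ratio.
Under the 9:3:3:1 hypothesis (Σ ratio = 16, N = 265):
  tall red-fruited: 265 × 9/16 = 149.0625
  tall yellow-fruited: 265 × 3/16 = 49.6875
  dwarf red-fruited: 265 × 3/16 = 49.6875
  dwarf yellow-fruited: 265 × 1/16 = 16.5625
χ² = Σ (O − E)² / E
  tall red-fruited: (141 − 149.0625)² / 149.0625 = 0.4361
  tall yellow-fruited: (52 − 49.6875)² / 49.6875 = 0.1076
  dwarf red-fruited: (56 − 49.6875)² / 49.6875 = 0.8020
  dwarf yellow-fruited: (16 − 16.5625)² / 16.5625 = 0.0191
χ² = 0.4361 + 0.1076 + 0.8020 + 0.0191 = 1.3648 ≈ 1.365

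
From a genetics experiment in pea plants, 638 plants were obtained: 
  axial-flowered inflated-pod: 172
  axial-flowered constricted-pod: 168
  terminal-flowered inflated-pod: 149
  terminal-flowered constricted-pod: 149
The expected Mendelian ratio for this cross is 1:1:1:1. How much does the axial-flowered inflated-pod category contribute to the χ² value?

Expected counts for N = 638 under a 1:1:1:1 ratio (total parts = 4):
  axial-flowered inflated-pod: 638 × 1/4 = 159.5
  axial-flowered constricted-pod: 638 × 1/4 = 159.5
  terminal-flowered inflated-pod: 638 × 1/4 = 159.5
  terminal-flowered constricted-pod: 638 × 1/4 = 159.5
Contribution of axial-flowered inflated-pod: (172 − 159.5)² / 159.5 = 0.9796

0.980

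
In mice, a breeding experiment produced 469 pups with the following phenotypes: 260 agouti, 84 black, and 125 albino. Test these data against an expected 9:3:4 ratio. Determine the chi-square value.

Expected counts for N = 469 under a 9:3:4 ratio (total parts = 16):
  agouti: 469 × 9/16 = 263.8125
  black: 469 × 3/16 = 87.9375
  albino: 469 × 4/16 = 117.25
χ² = Σ (O − E)² / E
  agouti: (260 − 263.8125)² / 263.8125 = 0.0551
  black: (84 − 87.9375)² / 87.9375 = 0.1763
  albino: (125 − 117.25)² / 117.25 = 0.5123
χ² = 0.0551 + 0.1763 + 0.5123 = 0.7437 ≈ 0.744

0.744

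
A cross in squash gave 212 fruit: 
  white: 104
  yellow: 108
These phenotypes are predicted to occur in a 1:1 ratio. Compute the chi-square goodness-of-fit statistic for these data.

0.075

Total ratio parts = 2. Expected numbers out of 212:
  white: 212 × 1/2 = 106
  yellow: 212 × 1/2 = 106
χ² = Σ (O − E)² / E
  white: (104 − 106)² / 106 = 0.0377
  yellow: (108 − 106)² / 106 = 0.0377
χ² = 0.0377 + 0.0377 = 0.0754 ≈ 0.075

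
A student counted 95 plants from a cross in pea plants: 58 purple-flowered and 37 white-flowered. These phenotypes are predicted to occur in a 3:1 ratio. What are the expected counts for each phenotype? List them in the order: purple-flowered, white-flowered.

71.25, 23.75

Expected counts for N = 95 under a 3:1 ratio (total parts = 4):
  purple-flowered: 95 × 3/4 = 71.25
  white-flowered: 95 × 1/4 = 23.75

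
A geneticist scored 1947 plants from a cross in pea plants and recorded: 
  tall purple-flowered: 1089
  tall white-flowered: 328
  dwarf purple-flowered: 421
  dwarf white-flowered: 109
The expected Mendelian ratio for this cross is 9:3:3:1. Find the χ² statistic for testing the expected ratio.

Total ratio parts = 16. Expected numbers out of 1947:
  tall purple-flowered: 1947 × 9/16 = 1095.1875
  tall white-flowered: 1947 × 3/16 = 365.0625
  dwarf purple-flowered: 1947 × 3/16 = 365.0625
  dwarf white-flowered: 1947 × 1/16 = 121.6875
χ² = Σ (O − E)² / E
  tall purple-flowered: (1089 − 1095.1875)² / 1095.1875 = 0.0350
  tall white-flowered: (328 − 365.0625)² / 365.0625 = 3.7627
  dwarf purple-flowered: (421 − 365.0625)² / 365.0625 = 8.5711
  dwarf white-flowered: (109 − 121.6875)² / 121.6875 = 1.3228
χ² = 0.0350 + 3.7627 + 8.5711 + 1.3228 = 13.6916 ≈ 13.692

13.692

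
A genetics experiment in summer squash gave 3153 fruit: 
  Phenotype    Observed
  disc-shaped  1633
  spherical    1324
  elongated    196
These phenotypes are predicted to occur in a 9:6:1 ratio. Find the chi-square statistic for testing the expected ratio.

28.110

Total ratio parts = 16. Expected numbers out of 3153:
  disc-shaped: 3153 × 9/16 = 1773.5625
  spherical: 3153 × 6/16 = 1182.375
  elongated: 3153 × 1/16 = 197.0625
χ² = Σ (O − E)² / E
  disc-shaped: (1633 − 1773.5625)² / 1773.5625 = 11.1402
  spherical: (1324 − 1182.375)² / 1182.375 = 16.9639
  elongated: (196 − 197.0625)² / 197.0625 = 0.0057
χ² = 11.1402 + 16.9639 + 0.0057 = 28.1098 ≈ 28.110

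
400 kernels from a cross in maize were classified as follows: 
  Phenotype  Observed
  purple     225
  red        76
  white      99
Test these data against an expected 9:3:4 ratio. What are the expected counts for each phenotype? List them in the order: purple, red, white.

Total ratio parts = 16. Expected numbers out of 400:
  purple: 400 × 9/16 = 225
  red: 400 × 3/16 = 75
  white: 400 × 4/16 = 100

225, 75, 100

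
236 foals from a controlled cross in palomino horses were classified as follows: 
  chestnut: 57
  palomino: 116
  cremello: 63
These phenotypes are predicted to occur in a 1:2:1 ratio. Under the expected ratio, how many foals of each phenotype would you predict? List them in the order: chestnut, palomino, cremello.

Under the 1:2:1 hypothesis (Σ ratio = 4, N = 236):
  chestnut: 236 × 1/4 = 59
  palomino: 236 × 2/4 = 118
  cremello: 236 × 1/4 = 59

59, 118, 59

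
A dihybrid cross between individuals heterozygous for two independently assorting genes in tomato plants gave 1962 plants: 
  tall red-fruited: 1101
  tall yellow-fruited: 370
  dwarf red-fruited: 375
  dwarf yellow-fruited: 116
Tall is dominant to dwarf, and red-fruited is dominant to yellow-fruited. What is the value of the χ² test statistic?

A dihybrid F₂ with independent assortment and complete dominance at both loci gives a 9:3:3:1 phenotypic ratio.
Total ratio parts = 16. Expected numbers out of 1962:
  tall red-fruited: 1962 × 9/16 = 1103.625
  tall yellow-fruited: 1962 × 3/16 = 367.875
  dwarf red-fruited: 1962 × 3/16 = 367.875
  dwarf yellow-fruited: 1962 × 1/16 = 122.625
χ² = Σ (O − E)² / E
  tall red-fruited: (1101 − 1103.625)² / 1103.625 = 0.0062
  tall yellow-fruited: (370 − 367.875)² / 367.875 = 0.0123
  dwarf red-fruited: (375 − 367.875)² / 367.875 = 0.1380
  dwarf yellow-fruited: (116 − 122.625)² / 122.625 = 0.3579
χ² = 0.0062 + 0.0123 + 0.1380 + 0.3579 = 0.5144 ≈ 0.514

0.514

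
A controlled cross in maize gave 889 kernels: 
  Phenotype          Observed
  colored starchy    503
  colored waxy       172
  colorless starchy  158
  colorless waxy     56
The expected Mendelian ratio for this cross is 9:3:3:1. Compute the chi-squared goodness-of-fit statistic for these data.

Expected counts for N = 889 under a 9:3:3:1 ratio (total parts = 16):
  colored starchy: 889 × 9/16 = 500.0625
  colored waxy: 889 × 3/16 = 166.6875
  colorless starchy: 889 × 3/16 = 166.6875
  colorless waxy: 889 × 1/16 = 55.5625
χ² = Σ (O − E)² / E
  colored starchy: (503 − 500.0625)² / 500.0625 = 0.0173
  colored waxy: (172 − 166.6875)² / 166.6875 = 0.1693
  colorless starchy: (158 − 166.6875)² / 166.6875 = 0.4528
  colorless waxy: (56 − 55.5625)² / 55.5625 = 0.0034
χ² = 0.0173 + 0.1693 + 0.4528 + 0.0034 = 0.6428 ≈ 0.643

0.643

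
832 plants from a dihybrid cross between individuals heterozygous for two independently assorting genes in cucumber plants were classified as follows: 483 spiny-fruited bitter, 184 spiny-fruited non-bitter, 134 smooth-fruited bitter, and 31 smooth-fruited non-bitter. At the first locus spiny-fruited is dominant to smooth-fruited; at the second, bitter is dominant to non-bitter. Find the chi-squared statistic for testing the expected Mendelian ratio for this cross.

17.090

A dihybrid F₂ with independent assortment and complete dominance at both loci gives a 9:3:3:1 phenotypic ratio.
Under the 9:3:3:1 hypothesis (Σ ratio = 16, N = 832):
  spiny-fruited bitter: 832 × 9/16 = 468
  spiny-fruited non-bitter: 832 × 3/16 = 156
  smooth-fruited bitter: 832 × 3/16 = 156
  smooth-fruited non-bitter: 832 × 1/16 = 52
χ² = Σ (O − E)² / E
  spiny-fruited bitter: (483 − 468)² / 468 = 0.4808
  spiny-fruited non-bitter: (184 − 156)² / 156 = 5.0256
  smooth-fruited bitter: (134 − 156)² / 156 = 3.1026
  smooth-fruited non-bitter: (31 − 52)² / 52 = 8.4808
χ² = 0.4808 + 5.0256 + 3.1026 + 8.4808 = 17.0898 ≈ 17.090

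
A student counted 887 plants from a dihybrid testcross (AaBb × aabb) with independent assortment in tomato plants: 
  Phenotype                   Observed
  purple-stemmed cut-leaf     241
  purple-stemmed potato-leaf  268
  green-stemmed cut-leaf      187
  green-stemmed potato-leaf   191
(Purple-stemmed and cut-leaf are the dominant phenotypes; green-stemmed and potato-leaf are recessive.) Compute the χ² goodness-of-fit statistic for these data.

21.027

A dihybrid testcross with independent assortment gives a 1:1:1:1 ratio.
Expected counts for N = 887 under a 1:1:1:1 ratio (total parts = 4):
  purple-stemmed cut-leaf: 887 × 1/4 = 221.75
  purple-stemmed potato-leaf: 887 × 1/4 = 221.75
  green-stemmed cut-leaf: 887 × 1/4 = 221.75
  green-stemmed potato-leaf: 887 × 1/4 = 221.75
χ² = Σ (O − E)² / E
  purple-stemmed cut-leaf: (241 − 221.75)² / 221.75 = 1.6711
  purple-stemmed potato-leaf: (268 − 221.75)² / 221.75 = 9.6463
  green-stemmed cut-leaf: (187 − 221.75)² / 221.75 = 5.4456
  green-stemmed potato-leaf: (191 − 221.75)² / 221.75 = 4.2641
χ² = 1.6711 + 9.6463 + 5.4456 + 4.2641 = 21.0271 ≈ 21.027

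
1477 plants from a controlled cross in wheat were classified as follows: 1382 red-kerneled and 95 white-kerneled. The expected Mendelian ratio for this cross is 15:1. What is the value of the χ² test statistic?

0.083

Under the 15:1 hypothesis (Σ ratio = 16, N = 1477):
  red-kerneled: 1477 × 15/16 = 1384.6875
  white-kerneled: 1477 × 1/16 = 92.3125
χ² = Σ (O − E)² / E
  red-kerneled: (1382 − 1384.6875)² / 1384.6875 = 0.0052
  white-kerneled: (95 − 92.3125)² / 92.3125 = 0.0782
χ² = 0.0052 + 0.0782 = 0.0834 ≈ 0.083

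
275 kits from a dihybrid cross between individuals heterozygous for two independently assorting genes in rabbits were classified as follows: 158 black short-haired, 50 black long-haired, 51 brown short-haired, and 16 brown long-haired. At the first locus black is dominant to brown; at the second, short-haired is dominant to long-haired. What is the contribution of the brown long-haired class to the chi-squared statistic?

A dihybrid F₂ with independent assortment and complete dominance at both loci gives a 9:3:3:1 phenotypic ratio.
Total ratio parts = 16. Expected numbers out of 275:
  black short-haired: 275 × 9/16 = 154.6875
  black long-haired: 275 × 3/16 = 51.5625
  brown short-haired: 275 × 3/16 = 51.5625
  brown long-haired: 275 × 1/16 = 17.1875
Contribution of brown long-haired: (16 − 17.1875)² / 17.1875 = 0.0820

0.082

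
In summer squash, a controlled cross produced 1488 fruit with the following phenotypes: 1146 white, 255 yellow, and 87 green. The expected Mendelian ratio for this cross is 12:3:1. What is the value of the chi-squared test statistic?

Expected counts for N = 1488 under a 12:3:1 ratio (total parts = 16):
  white: 1488 × 12/16 = 1116
  yellow: 1488 × 3/16 = 279
  green: 1488 × 1/16 = 93
χ² = Σ (O − E)² / E
  white: (1146 − 1116)² / 1116 = 0.8065
  yellow: (255 − 279)² / 279 = 2.0645
  green: (87 − 93)² / 93 = 0.3871
χ² = 0.8065 + 2.0645 + 0.3871 = 3.2581 ≈ 3.258

3.258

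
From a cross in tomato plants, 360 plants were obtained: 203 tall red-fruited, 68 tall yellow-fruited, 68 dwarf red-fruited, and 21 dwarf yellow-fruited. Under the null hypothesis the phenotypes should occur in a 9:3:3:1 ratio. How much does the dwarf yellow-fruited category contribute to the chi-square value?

Total ratio parts = 16. Expected numbers out of 360:
  tall red-fruited: 360 × 9/16 = 202.5
  tall yellow-fruited: 360 × 3/16 = 67.5
  dwarf red-fruited: 360 × 3/16 = 67.5
  dwarf yellow-fruited: 360 × 1/16 = 22.5
Contribution of dwarf yellow-fruited: (21 − 22.5)² / 22.5 = 0.1000

0.100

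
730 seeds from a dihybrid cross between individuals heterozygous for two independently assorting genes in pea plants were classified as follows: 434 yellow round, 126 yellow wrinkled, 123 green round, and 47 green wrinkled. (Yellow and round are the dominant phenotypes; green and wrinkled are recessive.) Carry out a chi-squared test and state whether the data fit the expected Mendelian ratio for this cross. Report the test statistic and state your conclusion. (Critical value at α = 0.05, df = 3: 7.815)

3.643; consistent

A dihybrid F₂ with independent assortment and complete dominance at both loci gives a 9:3:3:1 phenotypic ratio.
Expected counts for N = 730 under a 9:3:3:1 ratio (total parts = 16):
  yellow round: 730 × 9/16 = 410.625
  yellow wrinkled: 730 × 3/16 = 136.875
  green round: 730 × 3/16 = 136.875
  green wrinkled: 730 × 1/16 = 45.625
χ² = Σ (O − E)² / E
  yellow round: (434 − 410.625)² / 410.625 = 1.3306
  yellow wrinkled: (126 − 136.875)² / 136.875 = 0.8640
  green round: (123 − 136.875)² / 136.875 = 1.4065
  green wrinkled: (47 − 45.625)² / 45.625 = 0.0414
χ² = 1.3306 + 0.8640 + 1.4065 + 0.0414 = 3.6425 ≈ 3.643
Degrees of freedom = 4 − 1 = 3; critical value at α = 0.05 is 7.815.
Since 3.643 < 7.815, we fail to reject the null hypothesis — the data are consistent with the 9:3:3:1 ratio.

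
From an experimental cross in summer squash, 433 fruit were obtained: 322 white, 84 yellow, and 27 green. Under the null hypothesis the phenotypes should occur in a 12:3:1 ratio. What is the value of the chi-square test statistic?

The 12:3:1 ratio has 16 parts, so with N = 433 the expected counts are:
  white: 433 × 12/16 = 324.75
  yellow: 433 × 3/16 = 81.1875
  green: 433 × 1/16 = 27.0625
χ² = Σ (O − E)² / E
  white: (322 − 324.75)² / 324.75 = 0.0233
  yellow: (84 − 81.1875)² / 81.1875 = 0.0974
  green: (27 − 27.0625)² / 27.0625 = 0.0001
χ² = 0.0233 + 0.0974 + 0.0001 = 0.1208 ≈ 0.121

0.121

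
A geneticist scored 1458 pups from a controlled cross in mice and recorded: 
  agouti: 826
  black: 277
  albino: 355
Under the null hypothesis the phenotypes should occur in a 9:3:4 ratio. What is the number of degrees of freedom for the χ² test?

A goodness-of-fit test with 3 phenotype classes has df = 3 − 1 = 2.

2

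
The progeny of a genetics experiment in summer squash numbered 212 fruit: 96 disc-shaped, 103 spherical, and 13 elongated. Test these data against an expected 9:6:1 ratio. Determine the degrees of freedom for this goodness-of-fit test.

2

A goodness-of-fit test with 3 phenotype classes has df = 3 − 1 = 2.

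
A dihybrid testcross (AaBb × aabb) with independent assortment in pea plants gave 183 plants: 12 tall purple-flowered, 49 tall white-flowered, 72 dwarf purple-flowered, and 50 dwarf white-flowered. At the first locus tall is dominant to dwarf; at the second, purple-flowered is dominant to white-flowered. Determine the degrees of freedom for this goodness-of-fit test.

3

A dihybrid testcross with independent assortment gives a 1:1:1:1 ratio.
A goodness-of-fit test with 4 phenotype classes has df = 4 − 1 = 3.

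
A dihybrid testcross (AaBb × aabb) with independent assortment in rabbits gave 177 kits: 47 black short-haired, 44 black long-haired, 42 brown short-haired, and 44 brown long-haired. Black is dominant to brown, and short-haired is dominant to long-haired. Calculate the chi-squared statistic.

A dihybrid testcross with independent assortment gives a 1:1:1:1 ratio.
Under the 1:1:1:1 hypothesis (Σ ratio = 4, N = 177):
  black short-haired: 177 × 1/4 = 44.25
  black long-haired: 177 × 1/4 = 44.25
  brown short-haired: 177 × 1/4 = 44.25
  brown long-haired: 177 × 1/4 = 44.25
χ² = Σ (O − E)² / E
  black short-haired: (47 − 44.25)² / 44.25 = 0.1709
  black long-haired: (44 − 44.25)² / 44.25 = 0.0014
  brown short-haired: (42 − 44.25)² / 44.25 = 0.1144
  brown long-haired: (44 − 44.25)² / 44.25 = 0.0014
χ² = 0.1709 + 0.0014 + 0.1144 + 0.0014 = 0.2881 ≈ 0.288

0.288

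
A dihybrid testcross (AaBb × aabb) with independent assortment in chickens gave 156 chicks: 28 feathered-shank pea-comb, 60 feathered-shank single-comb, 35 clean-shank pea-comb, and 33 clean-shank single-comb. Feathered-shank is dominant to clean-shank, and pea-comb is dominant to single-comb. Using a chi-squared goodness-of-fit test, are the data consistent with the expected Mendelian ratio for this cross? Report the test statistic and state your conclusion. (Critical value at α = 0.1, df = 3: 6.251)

A dihybrid testcross with independent assortment gives a 1:1:1:1 ratio.
Total ratio parts = 4. Expected numbers out of 156:
  feathered-shank pea-comb: 156 × 1/4 = 39
  feathered-shank single-comb: 156 × 1/4 = 39
  clean-shank pea-comb: 156 × 1/4 = 39
  clean-shank single-comb: 156 × 1/4 = 39
χ² = Σ (O − E)² / E
  feathered-shank pea-comb: (28 − 39)² / 39 = 3.1026
  feathered-shank single-comb: (60 − 39)² / 39 = 11.3077
  clean-shank pea-comb: (35 − 39)² / 39 = 0.4103
  clean-shank single-comb: (33 − 39)² / 39 = 0.9231
χ² = 3.1026 + 11.3077 + 0.4103 + 0.9231 = 15.7437 ≈ 15.744
Degrees of freedom = 4 − 1 = 3; critical value at α = 0.1 is 6.251.
Since 15.744 > 6.251, we reject the null hypothesis — the data do not fit the 1:1:1:1 ratio.

15.744; not consistent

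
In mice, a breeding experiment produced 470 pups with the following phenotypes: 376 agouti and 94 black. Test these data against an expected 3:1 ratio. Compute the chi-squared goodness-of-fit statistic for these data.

6.267

The 3:1 ratio has 4 parts, so with N = 470 the expected counts are:
  agouti: 470 × 3/4 = 352.5
  black: 470 × 1/4 = 117.5
χ² = Σ (O − E)² / E
  agouti: (376 − 352.5)² / 352.5 = 1.5667
  black: (94 − 117.5)² / 117.5 = 4.7000
χ² = 1.5667 + 4.7000 = 6.2667 ≈ 6.267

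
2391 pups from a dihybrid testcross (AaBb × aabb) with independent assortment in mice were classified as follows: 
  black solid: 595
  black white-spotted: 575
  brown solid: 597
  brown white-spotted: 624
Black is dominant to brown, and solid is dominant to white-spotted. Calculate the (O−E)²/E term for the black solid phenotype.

0.013

A dihybrid testcross with independent assortment gives a 1:1:1:1 ratio.
The 1:1:1:1 ratio has 4 parts, so with N = 2391 the expected counts are:
  black solid: 2391 × 1/4 = 597.75
  black white-spotted: 2391 × 1/4 = 597.75
  brown solid: 2391 × 1/4 = 597.75
  brown white-spotted: 2391 × 1/4 = 597.75
Contribution of black solid: (595 − 597.75)² / 597.75 = 0.0127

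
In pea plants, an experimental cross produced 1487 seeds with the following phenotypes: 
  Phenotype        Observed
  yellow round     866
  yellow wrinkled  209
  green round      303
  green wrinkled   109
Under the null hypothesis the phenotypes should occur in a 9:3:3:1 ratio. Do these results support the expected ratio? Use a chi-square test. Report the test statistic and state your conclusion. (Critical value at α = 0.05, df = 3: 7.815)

23.400; not consistent

The 9:3:3:1 ratio has 16 parts, so with N = 1487 the expected counts are:
  yellow round: 1487 × 9/16 = 836.4375
  yellow wrinkled: 1487 × 3/16 = 278.8125
  green round: 1487 × 3/16 = 278.8125
  green wrinkled: 1487 × 1/16 = 92.9375
χ² = Σ (O − E)² / E
  yellow round: (866 − 836.4375)² / 836.4375 = 1.0448
  yellow wrinkled: (209 − 278.8125)² / 278.8125 = 17.4805
  green round: (303 − 278.8125)² / 278.8125 = 2.0983
  green wrinkled: (109 − 92.9375)² / 92.9375 = 2.7761
χ² = 1.0448 + 17.4805 + 2.0983 + 2.7761 = 23.3997 ≈ 23.400
Degrees of freedom = 4 − 1 = 3; critical value at α = 0.05 is 7.815.
Since 23.400 > 7.815, we reject the null hypothesis — the data do not fit the 9:3:3:1 ratio.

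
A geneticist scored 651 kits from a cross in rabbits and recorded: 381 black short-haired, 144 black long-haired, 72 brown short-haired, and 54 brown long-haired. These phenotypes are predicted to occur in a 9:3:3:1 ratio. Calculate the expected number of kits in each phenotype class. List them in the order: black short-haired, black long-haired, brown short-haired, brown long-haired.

Total ratio parts = 16. Expected numbers out of 651:
  black short-haired: 651 × 9/16 = 366.1875
  black long-haired: 651 × 3/16 = 122.0625
  brown short-haired: 651 × 3/16 = 122.0625
  brown long-haired: 651 × 1/16 = 40.6875

366.1875, 122.0625, 122.0625, 40.6875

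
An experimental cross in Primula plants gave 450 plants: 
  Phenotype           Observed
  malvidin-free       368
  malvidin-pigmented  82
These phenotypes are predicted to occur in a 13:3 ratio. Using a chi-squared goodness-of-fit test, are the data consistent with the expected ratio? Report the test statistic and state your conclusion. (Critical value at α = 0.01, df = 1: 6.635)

0.082; consistent

Under the 13:3 hypothesis (Σ ratio = 16, N = 450):
  malvidin-free: 450 × 13/16 = 365.625
  malvidin-pigmented: 450 × 3/16 = 84.375
χ² = Σ (O − E)² / E
  malvidin-free: (368 − 365.625)² / 365.625 = 0.0154
  malvidin-pigmented: (82 − 84.375)² / 84.375 = 0.0669
χ² = 0.0154 + 0.0669 = 0.0823 ≈ 0.082
Degrees of freedom = 2 − 1 = 1; critical value at α = 0.01 is 6.635.
Since 0.082 < 6.635, we fail to reject the null hypothesis — the data are consistent with the 13:3 ratio.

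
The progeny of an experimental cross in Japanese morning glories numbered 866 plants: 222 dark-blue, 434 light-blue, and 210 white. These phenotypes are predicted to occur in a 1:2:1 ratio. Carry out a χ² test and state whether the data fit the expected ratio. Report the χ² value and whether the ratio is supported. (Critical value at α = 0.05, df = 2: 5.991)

The 1:2:1 ratio has 4 parts, so with N = 866 the expected counts are:
  dark-blue: 866 × 1/4 = 216.5
  light-blue: 866 × 2/4 = 433
  white: 866 × 1/4 = 216.5
χ² = Σ (O − E)² / E
  dark-blue: (222 − 216.5)² / 216.5 = 0.1397
  light-blue: (434 − 433)² / 433 = 0.0023
  white: (210 − 216.5)² / 216.5 = 0.1952
χ² = 0.1397 + 0.0023 + 0.1952 = 0.3372 ≈ 0.337
Degrees of freedom = 3 − 1 = 2; critical value at α = 0.05 is 5.991.
Since 0.337 < 5.991, we fail to reject the null hypothesis — the data are consistent with the 1:2:1 ratio.

0.337; consistent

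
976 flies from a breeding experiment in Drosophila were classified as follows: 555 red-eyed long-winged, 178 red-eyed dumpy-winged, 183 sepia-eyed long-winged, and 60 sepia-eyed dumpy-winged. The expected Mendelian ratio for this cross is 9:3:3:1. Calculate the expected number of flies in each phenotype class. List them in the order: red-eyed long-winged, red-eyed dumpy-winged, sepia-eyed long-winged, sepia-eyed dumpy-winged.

The 9:3:3:1 ratio has 16 parts, so with N = 976 the expected counts are:
  red-eyed long-winged: 976 × 9/16 = 549
  red-eyed dumpy-winged: 976 × 3/16 = 183
  sepia-eyed long-winged: 976 × 3/16 = 183
  sepia-eyed dumpy-winged: 976 × 1/16 = 61

549, 183, 183, 61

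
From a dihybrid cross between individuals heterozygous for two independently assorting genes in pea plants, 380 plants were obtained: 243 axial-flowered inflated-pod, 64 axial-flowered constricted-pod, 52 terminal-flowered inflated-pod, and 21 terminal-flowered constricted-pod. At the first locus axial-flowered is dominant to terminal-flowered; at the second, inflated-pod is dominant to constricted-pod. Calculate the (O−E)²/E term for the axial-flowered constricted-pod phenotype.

0.738

A dihybrid F₂ with independent assortment and complete dominance at both loci gives a 9:3:3:1 phenotypic ratio.
Expected counts for N = 380 under a 9:3:3:1 ratio (total parts = 16):
  axial-flowered inflated-pod: 380 × 9/16 = 213.75
  axial-flowered constricted-pod: 380 × 3/16 = 71.25
  terminal-flowered inflated-pod: 380 × 3/16 = 71.25
  terminal-flowered constricted-pod: 380 × 1/16 = 23.75
Contribution of axial-flowered constricted-pod: (64 − 71.25)² / 71.25 = 0.7377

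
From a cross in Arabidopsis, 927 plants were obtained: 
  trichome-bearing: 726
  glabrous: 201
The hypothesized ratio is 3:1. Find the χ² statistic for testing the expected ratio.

5.440

Expected counts for N = 927 under a 3:1 ratio (total parts = 4):
  trichome-bearing: 927 × 3/4 = 695.25
  glabrous: 927 × 1/4 = 231.75
χ² = Σ (O − E)² / E
  trichome-bearing: (726 − 695.25)² / 695.25 = 1.3600
  glabrous: (201 − 231.75)² / 231.75 = 4.0801
χ² = 1.3600 + 4.0801 = 5.4401 ≈ 5.440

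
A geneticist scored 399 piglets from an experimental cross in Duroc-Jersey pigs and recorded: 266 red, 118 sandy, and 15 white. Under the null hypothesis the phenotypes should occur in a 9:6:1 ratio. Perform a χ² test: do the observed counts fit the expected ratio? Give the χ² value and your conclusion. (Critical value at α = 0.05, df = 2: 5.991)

Total ratio parts = 16. Expected numbers out of 399:
  red: 399 × 9/16 = 224.4375
  sandy: 399 × 6/16 = 149.625
  white: 399 × 1/16 = 24.9375
χ² = Σ (O − E)² / E
  red: (266 − 224.4375)² / 224.4375 = 7.6968
  sandy: (118 − 149.625)² / 149.625 = 6.6843
  white: (15 − 24.9375)² / 24.9375 = 3.9601
χ² = 7.6968 + 6.6843 + 3.9601 = 18.3412 ≈ 18.341
Degrees of freedom = 3 − 1 = 2; critical value at α = 0.05 is 5.991.
Since 18.341 > 5.991, we reject the null hypothesis — the data do not fit the 9:6:1 ratio.

18.341; not consistent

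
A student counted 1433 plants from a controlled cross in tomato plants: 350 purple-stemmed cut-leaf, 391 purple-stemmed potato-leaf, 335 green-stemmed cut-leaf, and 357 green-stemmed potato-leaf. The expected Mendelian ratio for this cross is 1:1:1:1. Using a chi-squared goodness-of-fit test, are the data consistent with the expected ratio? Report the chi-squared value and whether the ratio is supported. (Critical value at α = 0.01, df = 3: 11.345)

The 1:1:1:1 ratio has 4 parts, so with N = 1433 the expected counts are:
  purple-stemmed cut-leaf: 1433 × 1/4 = 358.25
  purple-stemmed potato-leaf: 1433 × 1/4 = 358.25
  green-stemmed cut-leaf: 1433 × 1/4 = 358.25
  green-stemmed potato-leaf: 1433 × 1/4 = 358.25
χ² = Σ (O − E)² / E
  purple-stemmed cut-leaf: (350 − 358.25)² / 358.25 = 0.1900
  purple-stemmed potato-leaf: (391 − 358.25)² / 358.25 = 2.9939
  green-stemmed cut-leaf: (335 − 358.25)² / 358.25 = 1.5089
  green-stemmed potato-leaf: (357 − 358.25)² / 358.25 = 0.0044
χ² = 0.1900 + 2.9939 + 1.5089 + 0.0044 = 4.6972 ≈ 4.697
Degrees of freedom = 4 − 1 = 3; critical value at α = 0.01 is 11.345.
Since 4.697 < 11.345, we fail to reject the null hypothesis — the data are consistent with the 1:1:1:1 ratio.

4.697; consistent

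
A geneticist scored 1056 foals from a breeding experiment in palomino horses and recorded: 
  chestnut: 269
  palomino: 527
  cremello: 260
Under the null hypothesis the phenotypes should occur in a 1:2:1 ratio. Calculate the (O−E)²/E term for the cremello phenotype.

0.061

Total ratio parts = 4. Expected numbers out of 1056:
  chestnut: 1056 × 1/4 = 264
  palomino: 1056 × 2/4 = 528
  cremello: 1056 × 1/4 = 264
Contribution of cremello: (260 − 264)² / 264 = 0.0606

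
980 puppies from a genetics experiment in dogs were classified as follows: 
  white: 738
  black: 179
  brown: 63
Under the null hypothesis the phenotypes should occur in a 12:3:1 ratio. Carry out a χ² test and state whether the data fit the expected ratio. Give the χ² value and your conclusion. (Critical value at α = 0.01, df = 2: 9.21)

0.185; consistent

Total ratio parts = 16. Expected numbers out of 980:
  white: 980 × 12/16 = 735
  black: 980 × 3/16 = 183.75
  brown: 980 × 1/16 = 61.25
χ² = Σ (O − E)² / E
  white: (738 − 735)² / 735 = 0.0122
  black: (179 − 183.75)² / 183.75 = 0.1228
  brown: (63 − 61.25)² / 61.25 = 0.0500
χ² = 0.0122 + 0.1228 + 0.0500 = 0.185
Degrees of freedom = 3 − 1 = 2; critical value at α = 0.01 is 9.21.
Since 0.185 < 9.21, we fail to reject the null hypothesis — the data are consistent with the 12:3:1 ratio.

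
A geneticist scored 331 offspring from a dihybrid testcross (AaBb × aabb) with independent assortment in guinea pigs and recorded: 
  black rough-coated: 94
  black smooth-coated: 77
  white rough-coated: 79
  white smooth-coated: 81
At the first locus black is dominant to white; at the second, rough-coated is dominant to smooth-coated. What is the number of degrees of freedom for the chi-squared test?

3

A dihybrid testcross with independent assortment gives a 1:1:1:1 ratio.
A goodness-of-fit test with 4 phenotype classes has df = 4 − 1 = 3.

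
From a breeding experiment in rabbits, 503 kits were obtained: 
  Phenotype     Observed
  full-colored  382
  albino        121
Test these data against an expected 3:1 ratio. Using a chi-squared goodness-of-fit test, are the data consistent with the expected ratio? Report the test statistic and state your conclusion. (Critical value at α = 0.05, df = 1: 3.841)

0.239; consistent

The 3:1 ratio has 4 parts, so with N = 503 the expected counts are:
  full-colored: 503 × 3/4 = 377.25
  albino: 503 × 1/4 = 125.75
χ² = Σ (O − E)² / E
  full-colored: (382 − 377.25)² / 377.25 = 0.0598
  albino: (121 − 125.75)² / 125.75 = 0.1794
χ² = 0.0598 + 0.1794 = 0.2392 ≈ 0.239
Degrees of freedom = 2 − 1 = 1; critical value at α = 0.05 is 3.841.
Since 0.239 < 3.841, we fail to reject the null hypothesis — the data are consistent with the 3:1 ratio.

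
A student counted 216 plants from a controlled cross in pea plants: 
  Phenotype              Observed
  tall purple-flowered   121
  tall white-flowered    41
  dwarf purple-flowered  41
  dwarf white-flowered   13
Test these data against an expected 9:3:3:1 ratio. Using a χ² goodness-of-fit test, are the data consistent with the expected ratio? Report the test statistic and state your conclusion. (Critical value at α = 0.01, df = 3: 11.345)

Under the 9:3:3:1 hypothesis (Σ ratio = 16, N = 216):
  tall purple-flowered: 216 × 9/16 = 121.5
  tall white-flowered: 216 × 3/16 = 40.5
  dwarf purple-flowered: 216 × 3/16 = 40.5
  dwarf white-flowered: 216 × 1/16 = 13.5
χ² = Σ (O − E)² / E
  tall purple-flowered: (121 − 121.5)² / 121.5 = 0.0021
  tall white-flowered: (41 − 40.5)² / 40.5 = 0.0062
  dwarf purple-flowered: (41 − 40.5)² / 40.5 = 0.0062
  dwarf white-flowered: (13 − 13.5)² / 13.5 = 0.0185
χ² = 0.0021 + 0.0062 + 0.0062 + 0.0185 = 0.033
Degrees of freedom = 4 − 1 = 3; critical value at α = 0.01 is 11.345.
Since 0.033 < 11.345, we fail to reject the null hypothesis — the data are consistent with the 9:3:3:1 ratio.

0.033; consistent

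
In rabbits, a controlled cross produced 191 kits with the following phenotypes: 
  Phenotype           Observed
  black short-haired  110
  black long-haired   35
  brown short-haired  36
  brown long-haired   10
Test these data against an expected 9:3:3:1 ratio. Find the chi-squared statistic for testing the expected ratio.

0.395

Under the 9:3:3:1 hypothesis (Σ ratio = 16, N = 191):
  black short-haired: 191 × 9/16 = 107.4375
  black long-haired: 191 × 3/16 = 35.8125
  brown short-haired: 191 × 3/16 = 35.8125
  brown long-haired: 191 × 1/16 = 11.9375
χ² = Σ (O − E)² / E
  black short-haired: (110 − 107.4375)² / 107.4375 = 0.0611
  black long-haired: (35 − 35.8125)² / 35.8125 = 0.0184
  brown short-haired: (36 − 35.8125)² / 35.8125 = 0.0010
  brown long-haired: (10 − 11.9375)² / 11.9375 = 0.3145
χ² = 0.0611 + 0.0184 + 0.0010 + 0.3145 = 0.395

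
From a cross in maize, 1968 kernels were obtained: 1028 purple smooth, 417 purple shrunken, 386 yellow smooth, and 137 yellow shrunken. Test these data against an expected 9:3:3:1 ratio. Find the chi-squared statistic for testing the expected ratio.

Under the 9:3:3:1 hypothesis (Σ ratio = 16, N = 1968):
  purple smooth: 1968 × 9/16 = 1107
  purple shrunken: 1968 × 3/16 = 369
  yellow smooth: 1968 × 3/16 = 369
  yellow shrunken: 1968 × 1/16 = 123
χ² = Σ (O − E)² / E
  purple smooth: (1028 − 1107)² / 1107 = 5.6378
  purple shrunken: (417 − 369)² / 369 = 6.2439
  yellow smooth: (386 − 369)² / 369 = 0.7832
  yellow shrunken: (137 − 123)² / 123 = 1.5935
χ² = 5.6378 + 6.2439 + 0.7832 + 1.5935 = 14.2584 ≈ 14.258

14.258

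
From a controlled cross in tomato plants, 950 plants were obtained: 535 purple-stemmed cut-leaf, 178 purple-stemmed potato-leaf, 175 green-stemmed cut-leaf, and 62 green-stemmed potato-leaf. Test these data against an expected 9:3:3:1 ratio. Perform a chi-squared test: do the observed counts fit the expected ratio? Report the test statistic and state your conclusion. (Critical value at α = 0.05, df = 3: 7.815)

0.172; consistent

Under the 9:3:3:1 hypothesis (Σ ratio = 16, N = 950):
  purple-stemmed cut-leaf: 950 × 9/16 = 534.375
  purple-stemmed potato-leaf: 950 × 3/16 = 178.125
  green-stemmed cut-leaf: 950 × 3/16 = 178.125
  green-stemmed potato-leaf: 950 × 1/16 = 59.375
χ² = Σ (O − E)² / E
  purple-stemmed cut-leaf: (535 − 534.375)² / 534.375 = 0.0007
  purple-stemmed potato-leaf: (178 − 178.125)² / 178.125 = 0.0001
  green-stemmed cut-leaf: (175 − 178.125)² / 178.125 = 0.0548
  green-stemmed potato-leaf: (62 − 59.375)² / 59.375 = 0.1161
χ² = 0.0007 + 0.0001 + 0.0548 + 0.1161 = 0.1717 ≈ 0.172
Degrees of freedom = 4 − 1 = 3; critical value at α = 0.05 is 7.815.
Since 0.172 < 7.815, we fail to reject the null hypothesis — the data are consistent with the 9:3:3:1 ratio.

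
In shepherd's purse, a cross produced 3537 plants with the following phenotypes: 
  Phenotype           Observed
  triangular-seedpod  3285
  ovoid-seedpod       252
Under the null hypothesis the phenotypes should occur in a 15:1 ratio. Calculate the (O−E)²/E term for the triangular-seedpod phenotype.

0.289

Under the 15:1 hypothesis (Σ ratio = 16, N = 3537):
  triangular-seedpod: 3537 × 15/16 = 3315.9375
  ovoid-seedpod: 3537 × 1/16 = 221.0625
Contribution of triangular-seedpod: (3285 − 3315.9375)² / 3315.9375 = 0.2886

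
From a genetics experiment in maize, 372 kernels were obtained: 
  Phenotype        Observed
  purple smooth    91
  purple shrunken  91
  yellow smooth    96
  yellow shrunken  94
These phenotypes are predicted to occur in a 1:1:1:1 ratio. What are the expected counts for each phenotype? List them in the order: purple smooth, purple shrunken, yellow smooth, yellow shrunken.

Under the 1:1:1:1 hypothesis (Σ ratio = 4, N = 372):
  purple smooth: 372 × 1/4 = 93
  purple shrunken: 372 × 1/4 = 93
  yellow smooth: 372 × 1/4 = 93
  yellow shrunken: 372 × 1/4 = 93

93, 93, 93, 93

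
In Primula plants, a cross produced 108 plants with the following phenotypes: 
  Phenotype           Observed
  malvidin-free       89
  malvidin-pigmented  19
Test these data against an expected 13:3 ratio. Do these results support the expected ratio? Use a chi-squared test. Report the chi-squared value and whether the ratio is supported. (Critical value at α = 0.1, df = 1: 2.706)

Total ratio parts = 16. Expected numbers out of 108:
  malvidin-free: 108 × 13/16 = 87.75
  malvidin-pigmented: 108 × 3/16 = 20.25
χ² = Σ (O − E)² / E
  malvidin-free: (89 − 87.75)² / 87.75 = 0.0178
  malvidin-pigmented: (19 − 20.25)² / 20.25 = 0.0772
χ² = 0.0178 + 0.0772 = 0.095
Degrees of freedom = 2 − 1 = 1; critical value at α = 0.1 is 2.706.
Since 0.095 < 2.706, we fail to reject the null hypothesis — the data are consistent with the 13:3 ratio.

0.095; consistent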